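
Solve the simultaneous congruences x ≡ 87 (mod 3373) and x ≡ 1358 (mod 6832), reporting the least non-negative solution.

22676766

Write x = 87 + 3373·k. Then 3373·k ≡ 1358 − 87 ≡ 1271 (mod 6832).
Need 3373⁻¹ mod 6832. Extended Euclid on (6832, 3373):
6832 = 2*3373 + 86
3373 = 39*86 + 19
86 = 4*19 + 10
19 = 1*10 + 9
10 = 1*9 + 1
9 = 9*1 + 0
Back-substitute:
1 = 10 − 9
1 = −19 + 2·10
1 = 2·86 − 9·19
1 = −9·3373 + 353·86
1 = 353·6832 − 715·3373
3373⁻¹ ≡ 6117 (mod 6832), so k ≡ 6117·1271 ≡ 6723 (mod 6832).
x = 87 + 3373·6723 = 22676766.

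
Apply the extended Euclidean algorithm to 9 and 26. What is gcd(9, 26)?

Euclidean algorithm:
26 = 2*9 + 8
9 = 1*8 + 1
8 = 8*1 + 0
gcd(9, 26) = 1.
Back-substituting:
1 = 9 − 8
1 = −26 + 3·9
So 1 = (-1)·26 + (3)·9.

1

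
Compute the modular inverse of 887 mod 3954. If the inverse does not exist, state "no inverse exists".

1529

Extended Euclidean algorithm:
3954 = 4×887 + 406
887 = 2×406 + 75
406 = 5×75 + 31
75 = 2×31 + 13
31 = 2×13 + 5
13 = 2×5 + 3
5 = 1×3 + 2
3 = 1×2 + 1
2 = 2×1 + 0
gcd = 1, so the inverse exists. Back-substitute:
1 = 3 − 2
1 = −5 + 2·3
1 = 2·13 − 5·5
1 = −5·31 + 12·13
1 = 12·75 − 29·31
1 = −29·406 + 157·75
1 = 157·887 − 343·406
1 = −343·3954 + 1529·887
So 887·1529 ≡ 1 (mod 3954).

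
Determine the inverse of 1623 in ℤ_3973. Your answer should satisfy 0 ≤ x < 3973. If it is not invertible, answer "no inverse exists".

1246

gcd(3973, 1623) by repeated division:
3973 = 2·1623 + 727
1623 = 2·727 + 169
727 = 4·169 + 51
169 = 3·51 + 16
51 = 3·16 + 3
16 = 5·3 + 1
3 = 3·1 + 0
The gcd is 1. Working backward:
1 = 16 − 5·3
1 = −5·51 + 16·16
1 = 16·169 − 53·51
1 = −53·727 + 228·169
1 = 228·1623 − 509·727
1 = −509·3973 + 1246·1623
So 1623·1246 ≡ 1 (mod 3973).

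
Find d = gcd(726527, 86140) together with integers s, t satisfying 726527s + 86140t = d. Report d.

1

Apply Euclid's algorithm to 726527 and 86140:
726527 = 8·86140 + 37407
86140 = 2·37407 + 11326
37407 = 3·11326 + 3429
11326 = 3·3429 + 1039
3429 = 3·1039 + 312
1039 = 3·312 + 103
312 = 3·103 + 3
103 = 34·3 + 1
3 = 3·1 + 0
gcd(726527, 86140) = 1.
Back-substituting:
1 = 103 − 34·3
1 = −34·312 + 103·103
1 = 103·1039 − 343·312
1 = −343·3429 + 1132·1039
1 = 1132·11326 − 3739·3429
1 = −3739·37407 + 12349·11326
1 = 12349·86140 − 28437·37407
1 = −28437·726527 + 239845·86140
So 1 = (-28437)·726527 + (239845)·86140.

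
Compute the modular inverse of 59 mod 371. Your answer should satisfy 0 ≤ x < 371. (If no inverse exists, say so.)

327

Run Euclid on (371, 59):
371 = 6·59 + 17
59 = 3·17 + 8
17 = 2·8 + 1
8 = 8·1 + 0
The gcd is 1. Working backward:
1 = 17 − 2·8
1 = −2·59 + 7·17
1 = 7·371 − 44·59
Thus 59·(-44) ≡ 1 (mod 371); reducing, -44 mod 371 = 327.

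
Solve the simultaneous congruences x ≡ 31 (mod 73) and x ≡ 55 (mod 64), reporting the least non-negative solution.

Write x = 31 + 73·k. Then 73·k ≡ 55 − 31 ≡ 24 (mod 64).
Need 73⁻¹ mod 64. Extended Euclid on (64, 9):
64 = 7×9 + 1
9 = 9×1 + 0
Back-substitute:
1 = 64 − 7·9
73⁻¹ ≡ 57 (mod 64), so k ≡ 57·24 ≡ 24 (mod 64).
x = 31 + 73·24 = 1783.

1783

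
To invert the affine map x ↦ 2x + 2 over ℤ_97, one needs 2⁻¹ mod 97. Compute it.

49

Apply the Euclidean algorithm to 97 and 2:
97 = 48·2 + 1
2 = 2·1 + 0
Since gcd(2, 97) = 1, back-substitute to write 1 as a combination:
1 = 97 − 48·2
Hence 2⁻¹ ≡ -48 ≡ 49 (mod 97).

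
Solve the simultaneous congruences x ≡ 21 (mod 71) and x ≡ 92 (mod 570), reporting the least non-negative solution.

92

Write x = 21 + 71·k. Then 71·k ≡ 92 − 21 ≡ 71 (mod 570).
Need 71⁻¹ mod 570. Extended Euclid on (570, 71):
570 = 8·71 + 2
71 = 35·2 + 1
2 = 2·1 + 0
Back-substitute:
1 = 71 − 35·2
1 = −35·570 + 281·71
71⁻¹ ≡ 281 (mod 570), so k ≡ 281·71 ≡ 1 (mod 570).
x = 21 + 71·1 = 92.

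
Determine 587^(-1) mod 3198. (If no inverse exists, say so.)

Extended Euclidean algorithm:
3198 = 5·587 + 263
587 = 2·263 + 61
263 = 4·61 + 19
61 = 3·19 + 4
19 = 4·4 + 3
4 = 1·3 + 1
3 = 3·1 + 0
Since gcd(587, 3198) = 1, back-substitute to write 1 as a combination:
1 = 4 − 3
1 = −19 + 5·4
1 = 5·61 − 16·19
1 = −16·263 + 69·61
1 = 69·587 − 154·263
1 = −154·3198 + 839·587
So 587·839 ≡ 1 (mod 3198).

839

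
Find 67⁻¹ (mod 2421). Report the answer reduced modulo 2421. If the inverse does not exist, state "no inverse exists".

Extended Euclidean algorithm:
2421 = 36·67 + 9
67 = 7·9 + 4
9 = 2·4 + 1
4 = 4·1 + 0
gcd = 1, so the inverse exists. Back-substitute:
1 = 9 − 2·4
1 = −2·67 + 15·9
1 = 15·2421 − 542·67
So 67·(-542) ≡ 1 (mod 2421), and -542 ≡ 1879 (mod 2421).

1879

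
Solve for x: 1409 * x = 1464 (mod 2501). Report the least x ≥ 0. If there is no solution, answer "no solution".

1098

First find gcd(1409, 2501):
2501 = 1*1409 + 1092
1409 = 1*1092 + 317
1092 = 3*317 + 141
317 = 2*141 + 35
141 = 4*35 + 1
35 = 35*1 + 0
gcd = 1, so a unique solution mod 2501 exists.
Back-substitute for the Bézout coefficients:
1 = 141 − 4·35
1 = −4·317 + 9·141
1 = 9·1092 − 31·317
1 = −31·1409 + 40·1092
1 = 40·2501 − 71·1409
So 1409·(-71) ≡ 1 (mod 2501), giving 1409⁻¹ ≡ 2430.
x ≡ 1409⁻¹·1464 ≡ 2430·1464 ≡ 1098 (mod 2501).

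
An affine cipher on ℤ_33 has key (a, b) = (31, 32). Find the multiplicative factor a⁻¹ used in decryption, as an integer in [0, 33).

16

Extended Euclidean algorithm:
33 = 1·31 + 2
31 = 15·2 + 1
2 = 2·1 + 0
gcd = 1, so the inverse exists. Back-substitute:
1 = 31 − 15·2
1 = −15·33 + 16·31
So 31·16 ≡ 1 (mod 33).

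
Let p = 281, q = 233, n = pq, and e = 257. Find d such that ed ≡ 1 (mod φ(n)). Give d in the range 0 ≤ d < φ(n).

14913

φ(n) = (p−1)(q−1) = 280·232 = 64960.
Need d with 257·d ≡ 1 (mod 64960). Apply the extended Euclidean algorithm:
64960 = 252·257 + 196
257 = 1·196 + 61
196 = 3·61 + 13
61 = 4·13 + 9
13 = 1·9 + 4
9 = 2·4 + 1
4 = 4·1 + 0
Back-substitute:
1 = 9 − 2·4
1 = −2·13 + 3·9
1 = 3·61 − 14·13
1 = −14·196 + 45·61
1 = 45·257 − 59·196
1 = −59·64960 + 14913·257
So 257·14913 ≡ 1 (mod 64960), hence d = 14913.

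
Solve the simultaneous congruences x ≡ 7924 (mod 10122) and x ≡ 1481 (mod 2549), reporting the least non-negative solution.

11000416

Write x = 7924 + 10122·k. Then 10122·k ≡ 1481 − 7924 ≡ 1204 (mod 2549).
Need 10122⁻¹ mod 2549. Extended Euclid on (2549, 2475):
2549 = 1*2475 + 74
2475 = 33*74 + 33
74 = 2*33 + 8
33 = 4*8 + 1
8 = 8*1 + 0
Back-substitute:
1 = 33 − 4·8
1 = −4·74 + 9·33
1 = 9·2475 − 301·74
1 = −301·2549 + 310·2475
10122⁻¹ ≡ 310 (mod 2549), so k ≡ 310·1204 ≡ 1086 (mod 2549).
x = 7924 + 10122·1086 = 11000416.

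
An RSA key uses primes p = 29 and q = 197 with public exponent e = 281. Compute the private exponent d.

1289

φ(n) = (p−1)(q−1) = 28·196 = 5488.
Need d with 281·d ≡ 1 (mod 5488). Apply the extended Euclidean algorithm:
5488 = 19×281 + 149
281 = 1×149 + 132
149 = 1×132 + 17
132 = 7×17 + 13
17 = 1×13 + 4
13 = 3×4 + 1
4 = 4×1 + 0
Back-substitute:
1 = 13 − 3·4
1 = −3·17 + 4·13
1 = 4·132 − 31·17
1 = −31·149 + 35·132
1 = 35·281 − 66·149
1 = −66·5488 + 1289·281
So 281·1289 ≡ 1 (mod 5488), hence d = 1289.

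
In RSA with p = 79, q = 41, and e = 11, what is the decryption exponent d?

851

φ(n) = (p−1)(q−1) = 78·40 = 3120.
Need d with 11·d ≡ 1 (mod 3120). Apply the extended Euclidean algorithm:
3120 = 283×11 + 7
11 = 1×7 + 4
7 = 1×4 + 3
4 = 1×3 + 1
3 = 3×1 + 0
Back-substitute:
1 = 4 − 3
1 = −7 + 2·4
1 = 2·11 − 3·7
1 = −3·3120 + 851·11
So 11·851 ≡ 1 (mod 3120), hence d = 851.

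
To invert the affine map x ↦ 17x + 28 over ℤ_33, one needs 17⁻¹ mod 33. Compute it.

2

Extended Euclidean algorithm:
33 = 1×17 + 16
17 = 1×16 + 1
16 = 16×1 + 0
Since gcd(17, 33) = 1, back-substitute to write 1 as a combination:
1 = 17 − 16
1 = −33 + 2·17
So 17·2 ≡ 1 (mod 33).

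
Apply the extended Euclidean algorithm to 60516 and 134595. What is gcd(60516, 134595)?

9

Euclidean algorithm:
134595 = 2*60516 + 13563
60516 = 4*13563 + 6264
13563 = 2*6264 + 1035
6264 = 6*1035 + 54
1035 = 19*54 + 9
54 = 6*9 + 0
gcd(60516, 134595) = 9.
Back-substituting:
9 = 1035 − 19·54
9 = −19·6264 + 115·1035
9 = 115·13563 − 249·6264
9 = −249·60516 + 1111·13563
9 = 1111·134595 − 2471·60516
So 9 = (1111)·134595 + (-2471)·60516.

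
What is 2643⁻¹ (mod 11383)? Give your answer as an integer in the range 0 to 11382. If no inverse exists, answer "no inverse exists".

gcd(11383, 2643) by repeated division:
11383 = 4·2643 + 811
2643 = 3·811 + 210
811 = 3·210 + 181
210 = 1·181 + 29
181 = 6·29 + 7
29 = 4·7 + 1
7 = 7·1 + 0
The gcd is 1. Working backward:
1 = 29 − 4·7
1 = −4·181 + 25·29
1 = 25·210 − 29·181
1 = −29·811 + 112·210
1 = 112·2643 − 365·811
1 = −365·11383 + 1572·2643
So 2643·1572 ≡ 1 (mod 11383).

1572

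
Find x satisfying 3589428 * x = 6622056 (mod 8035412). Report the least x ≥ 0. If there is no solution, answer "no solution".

First find gcd(3589428, 8035412):
8035412 = 2×3589428 + 856556
3589428 = 4×856556 + 163204
856556 = 5×163204 + 40536
163204 = 4×40536 + 1060
40536 = 38×1060 + 256
1060 = 4×256 + 36
256 = 7×36 + 4
36 = 9×4 + 0
gcd = 4 and 4 | 6622056, so solutions exist. Divide through by 4: 897357x ≡ 1655514 (mod 2008853).
Now find 897357⁻¹ mod 2008853:
2008853 = 2·897357 + 214139
897357 = 4·214139 + 40801
214139 = 5·40801 + 10134
40801 = 4·10134 + 265
10134 = 38·265 + 64
265 = 4·64 + 9
64 = 7·9 + 1
9 = 9·1 + 0
Back-substitute:
1 = 64 − 7·9
1 = −7·265 + 29·64
1 = 29·10134 − 1109·265
1 = −1109·40801 + 4465·10134
1 = 4465·214139 − 23434·40801
1 = −23434·897357 + 98201·214139
1 = 98201·2008853 − 219836·897357
So 897357·(-219836) ≡ 1 (mod 2008853), i.e. 897357⁻¹ ≡ 1789017.
Then x ≡ 1789017·1655514 ≡ 313453 (mod 2008853); the smallest non-negative solution is x = 313453.

313453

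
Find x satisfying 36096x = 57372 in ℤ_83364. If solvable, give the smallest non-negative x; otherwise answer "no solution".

First find gcd(36096, 83364):
83364 = 2·36096 + 11172
36096 = 3·11172 + 2580
11172 = 4·2580 + 852
2580 = 3·852 + 24
852 = 35·24 + 12
24 = 2·12 + 0
gcd = 12 and 12 | 57372, so solutions exist. Divide through by 12: 3008x ≡ 4781 (mod 6947).
Now find 3008⁻¹ mod 6947:
6947 = 2·3008 + 931
3008 = 3·931 + 215
931 = 4·215 + 71
215 = 3·71 + 2
71 = 35·2 + 1
2 = 2·1 + 0
Back-substitute:
1 = 71 − 35·2
1 = −35·215 + 106·71
1 = 106·931 − 459·215
1 = −459·3008 + 1483·931
1 = 1483·6947 − 3425·3008
So 3008·(-3425) ≡ 1 (mod 6947), i.e. 3008⁻¹ ≡ 3522.
Then x ≡ 3522·4781 ≡ 6101 (mod 6947); the smallest non-negative solution is x = 6101.

6101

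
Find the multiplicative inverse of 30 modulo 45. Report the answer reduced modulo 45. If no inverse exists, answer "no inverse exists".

no inverse exists

Compute gcd(30, 45):
45 = 1*30 + 15
30 = 2*15 + 0
The gcd is 15, not 1, hence no inverse exists.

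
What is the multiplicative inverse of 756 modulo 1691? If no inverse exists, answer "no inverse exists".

Apply the Euclidean algorithm to 1691 and 756:
1691 = 2×756 + 179
756 = 4×179 + 40
179 = 4×40 + 19
40 = 2×19 + 2
19 = 9×2 + 1
2 = 2×1 + 0
The gcd is 1. Working backward:
1 = 19 − 9·2
1 = −9·40 + 19·19
1 = 19·179 − 85·40
1 = −85·756 + 359·179
1 = 359·1691 − 803·756
So 756·(-803) ≡ 1 (mod 1691), and -803 ≡ 888 (mod 1691).

888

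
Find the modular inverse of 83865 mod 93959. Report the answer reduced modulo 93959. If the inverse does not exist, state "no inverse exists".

Run Euclid on (93959, 83865):
93959 = 1×83865 + 10094
83865 = 8×10094 + 3113
10094 = 3×3113 + 755
3113 = 4×755 + 93
755 = 8×93 + 11
93 = 8×11 + 5
11 = 2×5 + 1
5 = 5×1 + 0
gcd = 1, so the inverse exists. Back-substitute:
1 = 11 − 2·5
1 = −2·93 + 17·11
1 = 17·755 − 138·93
1 = −138·3113 + 569·755
1 = 569·10094 − 1845·3113
1 = −1845·83865 + 15329·10094
1 = 15329·93959 − 17174·83865
Thus 83865·(-17174) ≡ 1 (mod 93959); reducing, -17174 mod 93959 = 76785.

76785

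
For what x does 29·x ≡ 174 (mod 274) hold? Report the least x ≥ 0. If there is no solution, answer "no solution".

First find gcd(29, 274):
274 = 9·29 + 13
29 = 2·13 + 3
13 = 4·3 + 1
3 = 3·1 + 0
gcd = 1, so a unique solution mod 274 exists.
Back-substitute for the Bézout coefficients:
1 = 13 − 4·3
1 = −4·29 + 9·13
1 = 9·274 − 85·29
So 29·(-85) ≡ 1 (mod 274), giving 29⁻¹ ≡ 189.
x ≡ 29⁻¹·174 ≡ 189·174 ≡ 6 (mod 274).

6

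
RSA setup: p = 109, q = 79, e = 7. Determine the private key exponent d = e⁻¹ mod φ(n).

2407

φ(n) = (p−1)(q−1) = 108·78 = 8424.
Need d with 7·d ≡ 1 (mod 8424). Apply the extended Euclidean algorithm:
8424 = 1203·7 + 3
7 = 2·3 + 1
3 = 3·1 + 0
Back-substitute:
1 = 7 − 2·3
1 = −2·8424 + 2407·7
So 7·2407 ≡ 1 (mod 8424), hence d = 2407.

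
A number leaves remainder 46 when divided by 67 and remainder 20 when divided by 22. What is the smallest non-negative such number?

Write x = 46 + 67·k. Then 67·k ≡ 20 − 46 ≡ 18 (mod 22).
Need 67⁻¹ mod 22. Extended Euclid on (22, 1):
22 = 22×1 + 0
67⁻¹ ≡ 1 (mod 22), so k ≡ 1·18 ≡ 18 (mod 22).
x = 46 + 67·18 = 1252.

1252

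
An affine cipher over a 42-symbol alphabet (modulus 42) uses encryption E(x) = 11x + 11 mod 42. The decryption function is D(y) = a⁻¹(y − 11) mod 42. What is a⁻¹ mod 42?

Apply the Euclidean algorithm to 42 and 11:
42 = 3*11 + 9
11 = 1*9 + 2
9 = 4*2 + 1
2 = 2*1 + 0
gcd = 1, so the inverse exists. Back-substitute:
1 = 9 − 4·2
1 = −4·11 + 5·9
1 = 5·42 − 19·11
So 11·(-19) ≡ 1 (mod 42), and -19 ≡ 23 (mod 42).

23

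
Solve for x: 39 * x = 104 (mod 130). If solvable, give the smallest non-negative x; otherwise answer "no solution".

6

First find gcd(39, 130):
130 = 3×39 + 13
39 = 3×13 + 0
gcd = 13 and 13 | 104, so solutions exist. Divide through by 13: 3x ≡ 8 (mod 10).
Now find 3⁻¹ mod 10:
10 = 3×3 + 1
3 = 3×1 + 0
Back-substitute:
1 = 10 − 3·3
So 3·(-3) ≡ 1 (mod 10), i.e. 3⁻¹ ≡ 7.
Then x ≡ 7·8 ≡ 6 (mod 10); the smallest non-negative solution is x = 6.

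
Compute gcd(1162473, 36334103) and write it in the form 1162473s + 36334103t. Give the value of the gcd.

Apply Euclid's algorithm to 36334103 and 1162473:
36334103 = 31·1162473 + 297440
1162473 = 3·297440 + 270153
297440 = 1·270153 + 27287
270153 = 9·27287 + 24570
27287 = 1·24570 + 2717
24570 = 9·2717 + 117
2717 = 23·117 + 26
117 = 4·26 + 13
26 = 2·13 + 0
gcd(1162473, 36334103) = 13.
Back-substituting:
13 = 117 − 4·26
13 = −4·2717 + 93·117
13 = 93·24570 − 841·2717
13 = −841·27287 + 934·24570
13 = 934·270153 − 9247·27287
13 = −9247·297440 + 10181·270153
13 = 10181·1162473 − 39790·297440
13 = −39790·36334103 + 1243671·1162473
So 13 = (-39790)·36334103 + (1243671)·1162473.

13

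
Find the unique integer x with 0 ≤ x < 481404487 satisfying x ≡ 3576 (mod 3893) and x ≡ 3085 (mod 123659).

165829804

Write x = 3576 + 3893·k. Then 3893·k ≡ 3085 − 3576 ≡ 123168 (mod 123659).
Need 3893⁻¹ mod 123659. Extended Euclid on (123659, 3893):
123659 = 31×3893 + 2976
3893 = 1×2976 + 917
2976 = 3×917 + 225
917 = 4×225 + 17
225 = 13×17 + 4
17 = 4×4 + 1
4 = 4×1 + 0
Back-substitute:
1 = 17 − 4·4
1 = −4·225 + 53·17
1 = 53·917 − 216·225
1 = −216·2976 + 701·917
1 = 701·3893 − 917·2976
1 = −917·123659 + 29128·3893
3893⁻¹ ≡ 29128 (mod 123659), so k ≡ 29128·123168 ≡ 42596 (mod 123659).
x = 3576 + 3893·42596 = 165829804.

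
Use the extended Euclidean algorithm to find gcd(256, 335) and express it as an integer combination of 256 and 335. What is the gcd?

Apply Euclid's algorithm to 335 and 256:
335 = 1·256 + 79
256 = 3·79 + 19
79 = 4·19 + 3
19 = 6·3 + 1
3 = 3·1 + 0
gcd(256, 335) = 1.
Back-substituting:
1 = 19 − 6·3
1 = −6·79 + 25·19
1 = 25·256 − 81·79
1 = −81·335 + 106·256
So 1 = (-81)·335 + (106)·256.

1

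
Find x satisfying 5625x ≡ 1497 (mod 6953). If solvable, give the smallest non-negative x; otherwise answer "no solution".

5533

First find gcd(5625, 6953):
6953 = 1×5625 + 1328
5625 = 4×1328 + 313
1328 = 4×313 + 76
313 = 4×76 + 9
76 = 8×9 + 4
9 = 2×4 + 1
4 = 4×1 + 0
gcd = 1, so a unique solution mod 6953 exists.
Back-substitute for the Bézout coefficients:
1 = 9 − 2·4
1 = −2·76 + 17·9
1 = 17·313 − 70·76
1 = −70·1328 + 297·313
1 = 297·5625 − 1258·1328
1 = −1258·6953 + 1555·5625
So 5625·(1555) ≡ 1 (mod 6953), giving 5625⁻¹ ≡ 1555.
x ≡ 5625⁻¹·1497 ≡ 1555·1497 ≡ 5533 (mod 6953).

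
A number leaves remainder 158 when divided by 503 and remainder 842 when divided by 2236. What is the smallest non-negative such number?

1058470

Write x = 158 + 503·k. Then 503·k ≡ 842 − 158 ≡ 684 (mod 2236).
Need 503⁻¹ mod 2236. Extended Euclid on (2236, 503):
2236 = 4*503 + 224
503 = 2*224 + 55
224 = 4*55 + 4
55 = 13*4 + 3
4 = 1*3 + 1
3 = 3*1 + 0
Back-substitute:
1 = 4 − 3
1 = −55 + 14·4
1 = 14·224 − 57·55
1 = −57·503 + 128·224
1 = 128·2236 − 569·503
503⁻¹ ≡ 1667 (mod 2236), so k ≡ 1667·684 ≡ 2104 (mod 2236).
x = 158 + 503·2104 = 1058470.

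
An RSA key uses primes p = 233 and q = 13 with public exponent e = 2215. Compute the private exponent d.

φ(n) = (p−1)(q−1) = 232·12 = 2784.
Need d with 2215·d ≡ 1 (mod 2784). Apply the extended Euclidean algorithm:
2784 = 1*2215 + 569
2215 = 3*569 + 508
569 = 1*508 + 61
508 = 8*61 + 20
61 = 3*20 + 1
20 = 20*1 + 0
Back-substitute:
1 = 61 − 3·20
1 = −3·508 + 25·61
1 = 25·569 − 28·508
1 = −28·2215 + 109·569
1 = 109·2784 − 137·2215
So 2215·(-137) ≡ 1 (mod 2784), hence d ≡ -137 ≡ 2647 (mod 2784).

2647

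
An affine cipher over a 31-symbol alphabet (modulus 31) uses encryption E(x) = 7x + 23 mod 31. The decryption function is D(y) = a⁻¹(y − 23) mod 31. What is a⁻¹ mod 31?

9

Run Euclid on (31, 7):
31 = 4×7 + 3
7 = 2×3 + 1
3 = 3×1 + 0
gcd = 1, so the inverse exists. Back-substitute:
1 = 7 − 2·3
1 = −2·31 + 9·7
So 7·9 ≡ 1 (mod 31).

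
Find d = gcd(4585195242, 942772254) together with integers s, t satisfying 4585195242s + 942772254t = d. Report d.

Repeated division:
4585195242 = 4×942772254 + 814106226
942772254 = 1×814106226 + 128666028
814106226 = 6×128666028 + 42110058
128666028 = 3×42110058 + 2335854
42110058 = 18×2335854 + 64686
2335854 = 36×64686 + 7158
64686 = 9×7158 + 264
7158 = 27×264 + 30
264 = 8×30 + 24
30 = 1×24 + 6
24 = 4×6 + 0
gcd(4585195242, 942772254) = 6.
Working backward:
6 = 30 − 24
6 = −264 + 9·30
6 = 9·7158 − 244·264
6 = −244·64686 + 2205·7158
6 = 2205·2335854 − 79624·64686
6 = −79624·42110058 + 1435437·2335854
6 = 1435437·128666028 − 4385935·42110058
6 = −4385935·814106226 + 27751047·128666028
6 = 27751047·942772254 − 32136982·814106226
6 = −32136982·4585195242 + 156298975·942772254
So 6 = (-32136982)·4585195242 + (156298975)·942772254.

6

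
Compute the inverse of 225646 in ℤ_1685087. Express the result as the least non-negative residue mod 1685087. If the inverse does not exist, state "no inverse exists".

Run Euclid on (1685087, 225646):
1685087 = 7·225646 + 105565
225646 = 2·105565 + 14516
105565 = 7·14516 + 3953
14516 = 3·3953 + 2657
3953 = 1·2657 + 1296
2657 = 2·1296 + 65
1296 = 19·65 + 61
65 = 1·61 + 4
61 = 15·4 + 1
4 = 4·1 + 0
The gcd is 1. Working backward:
1 = 61 − 15·4
1 = −15·65 + 16·61
1 = 16·1296 − 319·65
1 = −319·2657 + 654·1296
1 = 654·3953 − 973·2657
1 = −973·14516 + 3573·3953
1 = 3573·105565 − 25984·14516
1 = −25984·225646 + 55541·105565
1 = 55541·1685087 − 414771·225646
Hence 225646⁻¹ ≡ -414771 ≡ 1270316 (mod 1685087).

1270316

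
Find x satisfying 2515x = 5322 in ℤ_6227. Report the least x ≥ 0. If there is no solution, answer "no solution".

3565

First find gcd(2515, 6227):
6227 = 2·2515 + 1197
2515 = 2·1197 + 121
1197 = 9·121 + 108
121 = 1·108 + 13
108 = 8·13 + 4
13 = 3·4 + 1
4 = 4·1 + 0
gcd = 1, so a unique solution mod 6227 exists.
Back-substitute for the Bézout coefficients:
1 = 13 − 3·4
1 = −3·108 + 25·13
1 = 25·121 − 28·108
1 = −28·1197 + 277·121
1 = 277·2515 − 582·1197
1 = −582·6227 + 1441·2515
So 2515·(1441) ≡ 1 (mod 6227), giving 2515⁻¹ ≡ 1441.
x ≡ 2515⁻¹·5322 ≡ 1441·5322 ≡ 3565 (mod 6227).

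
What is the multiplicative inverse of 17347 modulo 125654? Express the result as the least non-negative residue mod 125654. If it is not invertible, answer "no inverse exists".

Apply the Euclidean algorithm to 125654 and 17347:
125654 = 7*17347 + 4225
17347 = 4*4225 + 447
4225 = 9*447 + 202
447 = 2*202 + 43
202 = 4*43 + 30
43 = 1*30 + 13
30 = 2*13 + 4
13 = 3*4 + 1
4 = 4*1 + 0
The gcd is 1. Working backward:
1 = 13 − 3·4
1 = −3·30 + 7·13
1 = 7·43 − 10·30
1 = −10·202 + 47·43
1 = 47·447 − 104·202
1 = −104·4225 + 983·447
1 = 983·17347 − 4036·4225
1 = −4036·125654 + 29235·17347
So 17347·29235 ≡ 1 (mod 125654).

29235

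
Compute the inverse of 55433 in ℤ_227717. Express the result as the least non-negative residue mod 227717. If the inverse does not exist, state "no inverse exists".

no inverse exists

Euclidean algorithm on 227717, 55433:
227717 = 4·55433 + 5985
55433 = 9·5985 + 1568
5985 = 3·1568 + 1281
1568 = 1·1281 + 287
1281 = 4·287 + 133
287 = 2·133 + 21
133 = 6·21 + 7
21 = 3·7 + 0
The gcd is 7, not 1, hence no inverse exists.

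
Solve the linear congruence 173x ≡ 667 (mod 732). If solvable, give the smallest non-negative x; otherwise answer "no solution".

647

First find gcd(173, 732):
732 = 4*173 + 40
173 = 4*40 + 13
40 = 3*13 + 1
13 = 13*1 + 0
gcd = 1, so a unique solution mod 732 exists.
Back-substitute for the Bézout coefficients:
1 = 40 − 3·13
1 = −3·173 + 13·40
1 = 13·732 − 55·173
So 173·(-55) ≡ 1 (mod 732), giving 173⁻¹ ≡ 677.
x ≡ 173⁻¹·667 ≡ 677·667 ≡ 647 (mod 732).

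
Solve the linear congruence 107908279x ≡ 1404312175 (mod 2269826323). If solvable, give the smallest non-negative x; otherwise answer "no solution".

349807641

First find gcd(107908279, 2269826323):
2269826323 = 21*107908279 + 3752464
107908279 = 28*3752464 + 2839287
3752464 = 1*2839287 + 913177
2839287 = 3*913177 + 99756
913177 = 9*99756 + 15373
99756 = 6*15373 + 7518
15373 = 2*7518 + 337
7518 = 22*337 + 104
337 = 3*104 + 25
104 = 4*25 + 4
25 = 6*4 + 1
4 = 4*1 + 0
gcd = 1, so a unique solution mod 2269826323 exists.
Back-substitute for the Bézout coefficients:
1 = 25 − 6·4
1 = −6·104 + 25·25
1 = 25·337 − 81·104
1 = −81·7518 + 1807·337
1 = 1807·15373 − 3695·7518
1 = −3695·99756 + 23977·15373
1 = 23977·913177 − 219488·99756
1 = −219488·2839287 + 682441·913177
1 = 682441·3752464 − 901929·2839287
1 = −901929·107908279 + 25936453·3752464
1 = 25936453·2269826323 − 545567442·107908279
So 107908279·(-545567442) ≡ 1 (mod 2269826323), giving 107908279⁻¹ ≡ 1724258881.
x ≡ 107908279⁻¹·1404312175 ≡ 1724258881·1404312175 ≡ 349807641 (mod 2269826323).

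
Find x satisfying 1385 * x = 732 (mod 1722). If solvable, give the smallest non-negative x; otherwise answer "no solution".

First find gcd(1385, 1722):
1722 = 1*1385 + 337
1385 = 4*337 + 37
337 = 9*37 + 4
37 = 9*4 + 1
4 = 4*1 + 0
gcd = 1, so a unique solution mod 1722 exists.
Back-substitute for the Bézout coefficients:
1 = 37 − 9·4
1 = −9·337 + 82·37
1 = 82·1385 − 337·337
1 = −337·1722 + 419·1385
So 1385·(419) ≡ 1 (mod 1722), giving 1385⁻¹ ≡ 419.
x ≡ 1385⁻¹·732 ≡ 419·732 ≡ 192 (mod 1722).

192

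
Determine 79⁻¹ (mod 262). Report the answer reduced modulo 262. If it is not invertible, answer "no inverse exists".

199

Run Euclid on (262, 79):
262 = 3*79 + 25
79 = 3*25 + 4
25 = 6*4 + 1
4 = 4*1 + 0
gcd = 1, so the inverse exists. Back-substitute:
1 = 25 − 6·4
1 = −6·79 + 19·25
1 = 19·262 − 63·79
Thus 79·(-63) ≡ 1 (mod 262); reducing, -63 mod 262 = 199.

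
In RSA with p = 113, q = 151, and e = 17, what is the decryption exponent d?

φ(n) = (p−1)(q−1) = 112·150 = 16800.
Need d with 17·d ≡ 1 (mod 16800). Apply the extended Euclidean algorithm:
16800 = 988*17 + 4
17 = 4*4 + 1
4 = 4*1 + 0
Back-substitute:
1 = 17 − 4·4
1 = −4·16800 + 3953·17
So 17·3953 ≡ 1 (mod 16800), hence d = 3953.

3953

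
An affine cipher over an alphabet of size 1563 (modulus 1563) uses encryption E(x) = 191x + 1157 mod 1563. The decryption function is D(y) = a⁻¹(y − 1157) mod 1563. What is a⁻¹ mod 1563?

Run Euclid on (1563, 191):
1563 = 8*191 + 35
191 = 5*35 + 16
35 = 2*16 + 3
16 = 5*3 + 1
3 = 3*1 + 0
gcd = 1, so the inverse exists. Back-substitute:
1 = 16 − 5·3
1 = −5·35 + 11·16
1 = 11·191 − 60·35
1 = −60·1563 + 491·191
So 191·491 ≡ 1 (mod 1563).

491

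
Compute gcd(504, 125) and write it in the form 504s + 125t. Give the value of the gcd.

1

Apply Euclid's algorithm to 504 and 125:
504 = 4·125 + 4
125 = 31·4 + 1
4 = 4·1 + 0
gcd(504, 125) = 1.
Working backward:
1 = 125 − 31·4
1 = −31·504 + 125·125
So 1 = (-31)·504 + (125)·125.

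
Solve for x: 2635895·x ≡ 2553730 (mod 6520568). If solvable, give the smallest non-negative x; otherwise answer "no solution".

First find gcd(2635895, 6520568):
6520568 = 2*2635895 + 1248778
2635895 = 2*1248778 + 138339
1248778 = 9*138339 + 3727
138339 = 37*3727 + 440
3727 = 8*440 + 207
440 = 2*207 + 26
207 = 7*26 + 25
26 = 1*25 + 1
25 = 25*1 + 0
gcd = 1, so a unique solution mod 6520568 exists.
Back-substitute for the Bézout coefficients:
1 = 26 − 25
1 = −207 + 8·26
1 = 8·440 − 17·207
1 = −17·3727 + 144·440
1 = 144·138339 − 5345·3727
1 = −5345·1248778 + 48249·138339
1 = 48249·2635895 − 101843·1248778
1 = −101843·6520568 + 251935·2635895
So 2635895·(251935) ≡ 1 (mod 6520568), giving 2635895⁻¹ ≡ 251935.
x ≡ 2635895⁻¹·2553730 ≡ 251935·2553730 ≡ 2564126 (mod 6520568).

2564126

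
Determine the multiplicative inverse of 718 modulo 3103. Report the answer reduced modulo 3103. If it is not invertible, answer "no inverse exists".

497

Apply the Euclidean algorithm to 3103 and 718:
3103 = 4*718 + 231
718 = 3*231 + 25
231 = 9*25 + 6
25 = 4*6 + 1
6 = 6*1 + 0
gcd = 1, so the inverse exists. Back-substitute:
1 = 25 − 4·6
1 = −4·231 + 37·25
1 = 37·718 − 115·231
1 = −115·3103 + 497·718
So 718·497 ≡ 1 (mod 3103).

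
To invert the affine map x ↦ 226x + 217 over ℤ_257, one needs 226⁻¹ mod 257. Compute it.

gcd(257, 226) by repeated division:
257 = 1*226 + 31
226 = 7*31 + 9
31 = 3*9 + 4
9 = 2*4 + 1
4 = 4*1 + 0
Since gcd(226, 257) = 1, back-substitute to write 1 as a combination:
1 = 9 − 2·4
1 = −2·31 + 7·9
1 = 7·226 − 51·31
1 = −51·257 + 58·226
So 226·58 ≡ 1 (mod 257).

58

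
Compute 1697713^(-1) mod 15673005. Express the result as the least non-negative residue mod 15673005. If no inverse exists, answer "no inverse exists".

15283597

Apply the Euclidean algorithm to 15673005 and 1697713:
15673005 = 9*1697713 + 393588
1697713 = 4*393588 + 123361
393588 = 3*123361 + 23505
123361 = 5*23505 + 5836
23505 = 4*5836 + 161
5836 = 36*161 + 40
161 = 4*40 + 1
40 = 40*1 + 0
The gcd is 1. Working backward:
1 = 161 − 4·40
1 = −4·5836 + 145·161
1 = 145·23505 − 584·5836
1 = −584·123361 + 3065·23505
1 = 3065·393588 − 9779·123361
1 = −9779·1697713 + 42181·393588
1 = 42181·15673005 − 389408·1697713
Hence 1697713⁻¹ ≡ -389408 ≡ 15283597 (mod 15673005).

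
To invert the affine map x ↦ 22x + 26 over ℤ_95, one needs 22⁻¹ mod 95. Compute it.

Run Euclid on (95, 22):
95 = 4*22 + 7
22 = 3*7 + 1
7 = 7*1 + 0
The gcd is 1. Working backward:
1 = 22 − 3·7
1 = −3·95 + 13·22
So 22·13 ≡ 1 (mod 95).

13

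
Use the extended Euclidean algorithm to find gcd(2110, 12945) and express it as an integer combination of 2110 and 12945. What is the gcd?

5

Apply Euclid's algorithm to 12945 and 2110:
12945 = 6·2110 + 285
2110 = 7·285 + 115
285 = 2·115 + 55
115 = 2·55 + 5
55 = 11·5 + 0
gcd(2110, 12945) = 5.
Express as a combination:
5 = 115 − 2·55
5 = −2·285 + 5·115
5 = 5·2110 − 37·285
5 = −37·12945 + 227·2110
So 5 = (-37)·12945 + (227)·2110.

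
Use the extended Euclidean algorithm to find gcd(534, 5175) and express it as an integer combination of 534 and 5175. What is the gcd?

Apply Euclid's algorithm to 5175 and 534:
5175 = 9*534 + 369
534 = 1*369 + 165
369 = 2*165 + 39
165 = 4*39 + 9
39 = 4*9 + 3
9 = 3*3 + 0
gcd(534, 5175) = 3.
Working backward:
3 = 39 − 4·9
3 = −4·165 + 17·39
3 = 17·369 − 38·165
3 = −38·534 + 55·369
3 = 55·5175 − 533·534
So 3 = (55)·5175 + (-533)·534.

3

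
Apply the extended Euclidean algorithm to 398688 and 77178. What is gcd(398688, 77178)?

Repeated division:
398688 = 5×77178 + 12798
77178 = 6×12798 + 390
12798 = 32×390 + 318
390 = 1×318 + 72
318 = 4×72 + 30
72 = 2×30 + 12
30 = 2×12 + 6
12 = 2×6 + 0
gcd(398688, 77178) = 6.
Express as a combination:
6 = 30 − 2·12
6 = −2·72 + 5·30
6 = 5·318 − 22·72
6 = −22·390 + 27·318
6 = 27·12798 − 886·390
6 = −886·77178 + 5343·12798
6 = 5343·398688 − 27601·77178
So 6 = (5343)·398688 + (-27601)·77178.

6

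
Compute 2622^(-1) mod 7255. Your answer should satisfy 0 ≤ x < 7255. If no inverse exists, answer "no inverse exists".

1508

Run Euclid on (7255, 2622):
7255 = 2×2622 + 2011
2622 = 1×2011 + 611
2011 = 3×611 + 178
611 = 3×178 + 77
178 = 2×77 + 24
77 = 3×24 + 5
24 = 4×5 + 4
5 = 1×4 + 1
4 = 4×1 + 0
Since gcd(2622, 7255) = 1, back-substitute to write 1 as a combination:
1 = 5 − 4
1 = −24 + 5·5
1 = 5·77 − 16·24
1 = −16·178 + 37·77
1 = 37·611 − 127·178
1 = −127·2011 + 418·611
1 = 418·2622 − 545·2011
1 = −545·7255 + 1508·2622
So 2622·1508 ≡ 1 (mod 7255).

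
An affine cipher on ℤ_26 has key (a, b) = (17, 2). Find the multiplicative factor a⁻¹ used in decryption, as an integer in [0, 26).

Run Euclid on (26, 17):
26 = 1·17 + 9
17 = 1·9 + 8
9 = 1·8 + 1
8 = 8·1 + 0
The gcd is 1. Working backward:
1 = 9 − 8
1 = −17 + 2·9
1 = 2·26 − 3·17
Thus 17·(-3) ≡ 1 (mod 26); reducing, -3 mod 26 = 23.

23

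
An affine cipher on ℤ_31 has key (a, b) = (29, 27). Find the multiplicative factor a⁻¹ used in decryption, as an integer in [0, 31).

Apply the Euclidean algorithm to 31 and 29:
31 = 1*29 + 2
29 = 14*2 + 1
2 = 2*1 + 0
The gcd is 1. Working backward:
1 = 29 − 14·2
1 = −14·31 + 15·29
So 29·15 ≡ 1 (mod 31).

15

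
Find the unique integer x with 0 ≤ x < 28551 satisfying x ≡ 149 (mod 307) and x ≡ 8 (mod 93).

Write x = 149 + 307·k. Then 307·k ≡ 8 − 149 ≡ 45 (mod 93).
Need 307⁻¹ mod 93. Extended Euclid on (93, 28):
93 = 3*28 + 9
28 = 3*9 + 1
9 = 9*1 + 0
Back-substitute:
1 = 28 − 3·9
1 = −3·93 + 10·28
307⁻¹ ≡ 10 (mod 93), so k ≡ 10·45 ≡ 78 (mod 93).
x = 149 + 307·78 = 24095.

24095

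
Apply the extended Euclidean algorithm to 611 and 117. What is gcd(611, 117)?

Apply Euclid's algorithm to 611 and 117:
611 = 5*117 + 26
117 = 4*26 + 13
26 = 2*13 + 0
gcd(611, 117) = 13.
Express as a combination:
13 = 117 − 4·26
13 = −4·611 + 21·117
So 13 = (-4)·611 + (21)·117.

13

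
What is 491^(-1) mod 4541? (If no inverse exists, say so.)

Apply the Euclidean algorithm to 4541 and 491:
4541 = 9×491 + 122
491 = 4×122 + 3
122 = 40×3 + 2
3 = 1×2 + 1
2 = 2×1 + 0
The gcd is 1. Working backward:
1 = 3 − 2
1 = −122 + 41·3
1 = 41·491 − 165·122
1 = −165·4541 + 1526·491
So 491·1526 ≡ 1 (mod 4541).

1526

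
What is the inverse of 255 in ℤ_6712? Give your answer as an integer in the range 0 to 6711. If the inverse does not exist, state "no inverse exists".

Extended Euclidean algorithm:
6712 = 26*255 + 82
255 = 3*82 + 9
82 = 9*9 + 1
9 = 9*1 + 0
gcd = 1, so the inverse exists. Back-substitute:
1 = 82 − 9·9
1 = −9·255 + 28·82
1 = 28·6712 − 737·255
Hence 255⁻¹ ≡ -737 ≡ 5975 (mod 6712).

5975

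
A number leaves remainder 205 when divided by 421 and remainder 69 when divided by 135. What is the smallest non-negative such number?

Write x = 205 + 421·k. Then 421·k ≡ 69 − 205 ≡ 134 (mod 135).
Need 421⁻¹ mod 135. Extended Euclid on (135, 16):
135 = 8×16 + 7
16 = 2×7 + 2
7 = 3×2 + 1
2 = 2×1 + 0
Back-substitute:
1 = 7 − 3·2
1 = −3·16 + 7·7
1 = 7·135 − 59·16
421⁻¹ ≡ 76 (mod 135), so k ≡ 76·134 ≡ 59 (mod 135).
x = 205 + 421·59 = 25044.

25044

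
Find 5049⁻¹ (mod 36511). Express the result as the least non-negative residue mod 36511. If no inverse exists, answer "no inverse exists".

gcd(36511, 5049) by repeated division:
36511 = 7·5049 + 1168
5049 = 4·1168 + 377
1168 = 3·377 + 37
377 = 10·37 + 7
37 = 5·7 + 2
7 = 3·2 + 1
2 = 2·1 + 0
The gcd is 1. Working backward:
1 = 7 − 3·2
1 = −3·37 + 16·7
1 = 16·377 − 163·37
1 = −163·1168 + 505·377
1 = 505·5049 − 2183·1168
1 = −2183·36511 + 15786·5049
So 5049·15786 ≡ 1 (mod 36511).

15786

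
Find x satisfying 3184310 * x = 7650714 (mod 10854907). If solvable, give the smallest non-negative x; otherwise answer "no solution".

First find gcd(3184310, 10854907):
10854907 = 3*3184310 + 1301977
3184310 = 2*1301977 + 580356
1301977 = 2*580356 + 141265
580356 = 4*141265 + 15296
141265 = 9*15296 + 3601
15296 = 4*3601 + 892
3601 = 4*892 + 33
892 = 27*33 + 1
33 = 33*1 + 0
gcd = 1, so a unique solution mod 10854907 exists.
Back-substitute for the Bézout coefficients:
1 = 892 − 27·33
1 = −27·3601 + 109·892
1 = 109·15296 − 463·3601
1 = −463·141265 + 4276·15296
1 = 4276·580356 − 17567·141265
1 = −17567·1301977 + 39410·580356
1 = 39410·3184310 − 96387·1301977
1 = −96387·10854907 + 328571·3184310
So 3184310·(328571) ≡ 1 (mod 10854907), giving 3184310⁻¹ ≡ 328571.
x ≡ 3184310⁻¹·7650714 ≡ 328571·7650714 ≡ 1676820 (mod 10854907).

1676820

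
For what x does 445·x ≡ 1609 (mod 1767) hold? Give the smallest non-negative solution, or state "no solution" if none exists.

631

First find gcd(445, 1767):
1767 = 3·445 + 432
445 = 1·432 + 13
432 = 33·13 + 3
13 = 4·3 + 1
3 = 3·1 + 0
gcd = 1, so a unique solution mod 1767 exists.
Back-substitute for the Bézout coefficients:
1 = 13 − 4·3
1 = −4·432 + 133·13
1 = 133·445 − 137·432
1 = −137·1767 + 544·445
So 445·(544) ≡ 1 (mod 1767), giving 445⁻¹ ≡ 544.
x ≡ 445⁻¹·1609 ≡ 544·1609 ≡ 631 (mod 1767).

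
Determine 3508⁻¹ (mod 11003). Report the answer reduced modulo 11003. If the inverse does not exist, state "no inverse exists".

Run Euclid on (11003, 3508):
11003 = 3·3508 + 479
3508 = 7·479 + 155
479 = 3·155 + 14
155 = 11·14 + 1
14 = 14·1 + 0
gcd = 1, so the inverse exists. Back-substitute:
1 = 155 − 11·14
1 = −11·479 + 34·155
1 = 34·3508 − 249·479
1 = −249·11003 + 781·3508
So 3508·781 ≡ 1 (mod 11003).

781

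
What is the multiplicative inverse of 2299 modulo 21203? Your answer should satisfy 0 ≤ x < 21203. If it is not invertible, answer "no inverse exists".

Run Euclid on (21203, 2299):
21203 = 9×2299 + 512
2299 = 4×512 + 251
512 = 2×251 + 10
251 = 25×10 + 1
10 = 10×1 + 0
gcd = 1, so the inverse exists. Back-substitute:
1 = 251 − 25·10
1 = −25·512 + 51·251
1 = 51·2299 − 229·512
1 = −229·21203 + 2112·2299
So 2299·2112 ≡ 1 (mod 21203).

2112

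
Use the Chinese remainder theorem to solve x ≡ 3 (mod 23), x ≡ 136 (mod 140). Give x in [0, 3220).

Write x = 3 + 23·k. Then 23·k ≡ 136 − 3 ≡ 133 (mod 140).
Need 23⁻¹ mod 140. Extended Euclid on (140, 23):
140 = 6×23 + 2
23 = 11×2 + 1
2 = 2×1 + 0
Back-substitute:
1 = 23 − 11·2
1 = −11·140 + 67·23
23⁻¹ ≡ 67 (mod 140), so k ≡ 67·133 ≡ 91 (mod 140).
x = 3 + 23·91 = 2096.

2096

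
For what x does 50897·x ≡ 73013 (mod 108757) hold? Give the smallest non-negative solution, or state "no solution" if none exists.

gcd(50897, 108757):
108757 = 2·50897 + 6963
50897 = 7·6963 + 2156
6963 = 3·2156 + 495
2156 = 4·495 + 176
495 = 2·176 + 143
176 = 1·143 + 33
143 = 4·33 + 11
33 = 3·11 + 0
gcd = 11, but 11 ∤ 73013, so the congruence has no solution.

no solution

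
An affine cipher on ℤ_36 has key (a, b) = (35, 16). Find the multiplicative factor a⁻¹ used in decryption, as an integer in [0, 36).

35

Apply the Euclidean algorithm to 36 and 35:
36 = 1·35 + 1
35 = 35·1 + 0
Since gcd(35, 36) = 1, back-substitute to write 1 as a combination:
1 = 36 − 35
Thus 35·(-1) ≡ 1 (mod 36); reducing, -1 mod 36 = 35.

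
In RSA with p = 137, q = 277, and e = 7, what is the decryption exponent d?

16087

φ(n) = (p−1)(q−1) = 136·276 = 37536.
Need d with 7·d ≡ 1 (mod 37536). Apply the extended Euclidean algorithm:
37536 = 5362*7 + 2
7 = 3*2 + 1
2 = 2*1 + 0
Back-substitute:
1 = 7 − 3·2
1 = −3·37536 + 16087·7
So 7·16087 ≡ 1 (mod 37536), hence d = 16087.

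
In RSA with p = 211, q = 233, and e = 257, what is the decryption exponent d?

φ(n) = (p−1)(q−1) = 210·232 = 48720.
Need d with 257·d ≡ 1 (mod 48720). Apply the extended Euclidean algorithm:
48720 = 189·257 + 147
257 = 1·147 + 110
147 = 1·110 + 37
110 = 2·37 + 36
37 = 1·36 + 1
36 = 36·1 + 0
Back-substitute:
1 = 37 − 36
1 = −110 + 3·37
1 = 3·147 − 4·110
1 = −4·257 + 7·147
1 = 7·48720 − 1327·257
So 257·(-1327) ≡ 1 (mod 48720), hence d ≡ -1327 ≡ 47393 (mod 48720).

47393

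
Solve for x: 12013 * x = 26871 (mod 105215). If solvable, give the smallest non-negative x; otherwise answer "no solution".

First find gcd(12013, 105215):
105215 = 8×12013 + 9111
12013 = 1×9111 + 2902
9111 = 3×2902 + 405
2902 = 7×405 + 67
405 = 6×67 + 3
67 = 22×3 + 1
3 = 3×1 + 0
gcd = 1, so a unique solution mod 105215 exists.
Back-substitute for the Bézout coefficients:
1 = 67 − 22·3
1 = −22·405 + 133·67
1 = 133·2902 − 953·405
1 = −953·9111 + 2992·2902
1 = 2992·12013 − 3945·9111
1 = −3945·105215 + 34552·12013
So 12013·(34552) ≡ 1 (mod 105215), giving 12013⁻¹ ≡ 34552.
x ≡ 12013⁻¹·26871 ≡ 34552·26871 ≡ 29632 (mod 105215).

29632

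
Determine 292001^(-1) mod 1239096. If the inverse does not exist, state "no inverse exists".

655505

Apply the Euclidean algorithm to 1239096 and 292001:
1239096 = 4*292001 + 71092
292001 = 4*71092 + 7633
71092 = 9*7633 + 2395
7633 = 3*2395 + 448
2395 = 5*448 + 155
448 = 2*155 + 138
155 = 1*138 + 17
138 = 8*17 + 2
17 = 8*2 + 1
2 = 2*1 + 0
The gcd is 1. Working backward:
1 = 17 − 8·2
1 = −8·138 + 65·17
1 = 65·155 − 73·138
1 = −73·448 + 211·155
1 = 211·2395 − 1128·448
1 = −1128·7633 + 3595·2395
1 = 3595·71092 − 33483·7633
1 = −33483·292001 + 137527·71092
1 = 137527·1239096 − 583591·292001
Hence 292001⁻¹ ≡ -583591 ≡ 655505 (mod 1239096).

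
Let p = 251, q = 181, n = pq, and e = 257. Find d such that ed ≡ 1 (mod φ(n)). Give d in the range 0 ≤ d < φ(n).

φ(n) = (p−1)(q−1) = 250·180 = 45000.
Need d with 257·d ≡ 1 (mod 45000). Apply the extended Euclidean algorithm:
45000 = 175*257 + 25
257 = 10*25 + 7
25 = 3*7 + 4
7 = 1*4 + 3
4 = 1*3 + 1
3 = 3*1 + 0
Back-substitute:
1 = 4 − 3
1 = −7 + 2·4
1 = 2·25 − 7·7
1 = −7·257 + 72·25
1 = 72·45000 − 12607·257
So 257·(-12607) ≡ 1 (mod 45000), hence d ≡ -12607 ≡ 32393 (mod 45000).

32393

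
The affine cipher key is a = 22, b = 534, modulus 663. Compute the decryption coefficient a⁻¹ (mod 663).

gcd(663, 22) by repeated division:
663 = 30*22 + 3
22 = 7*3 + 1
3 = 3*1 + 0
Since gcd(22, 663) = 1, back-substitute to write 1 as a combination:
1 = 22 − 7·3
1 = −7·663 + 211·22
So 22·211 ≡ 1 (mod 663).

211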